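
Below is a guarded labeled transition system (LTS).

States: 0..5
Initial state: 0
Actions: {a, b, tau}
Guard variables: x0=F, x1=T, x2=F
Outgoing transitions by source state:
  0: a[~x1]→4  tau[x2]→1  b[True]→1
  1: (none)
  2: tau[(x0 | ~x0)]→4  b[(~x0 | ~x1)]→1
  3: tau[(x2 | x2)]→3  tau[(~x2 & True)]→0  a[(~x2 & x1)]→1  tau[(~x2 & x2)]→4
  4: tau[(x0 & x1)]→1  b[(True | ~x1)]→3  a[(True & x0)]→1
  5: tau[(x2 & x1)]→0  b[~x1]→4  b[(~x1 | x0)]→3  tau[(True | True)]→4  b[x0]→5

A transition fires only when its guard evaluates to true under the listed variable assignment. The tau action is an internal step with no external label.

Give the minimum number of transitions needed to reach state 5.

Answer: UNREACHABLE

Trace:
Breadth-first toward 5:
  L0 = {0}
  L1 = {1}
5 never appears.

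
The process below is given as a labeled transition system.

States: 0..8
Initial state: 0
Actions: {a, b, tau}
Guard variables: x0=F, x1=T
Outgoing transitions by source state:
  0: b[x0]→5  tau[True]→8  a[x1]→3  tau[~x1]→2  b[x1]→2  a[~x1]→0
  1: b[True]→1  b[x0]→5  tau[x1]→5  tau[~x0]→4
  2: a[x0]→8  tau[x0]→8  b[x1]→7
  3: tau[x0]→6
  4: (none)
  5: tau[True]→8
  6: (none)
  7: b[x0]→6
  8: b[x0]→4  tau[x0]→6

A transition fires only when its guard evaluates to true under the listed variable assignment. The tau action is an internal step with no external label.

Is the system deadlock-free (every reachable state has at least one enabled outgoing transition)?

Reach set: {0,2,3,7,8}
  0: a→3  b→2  tau→8  [3 out]
  2: b→7  [1 out]
  3: ∅  [no exit]
  7: ∅  [no exit]
  8: ∅  [no exit]
witness 3: a

Answer: DEADLOCK at state 3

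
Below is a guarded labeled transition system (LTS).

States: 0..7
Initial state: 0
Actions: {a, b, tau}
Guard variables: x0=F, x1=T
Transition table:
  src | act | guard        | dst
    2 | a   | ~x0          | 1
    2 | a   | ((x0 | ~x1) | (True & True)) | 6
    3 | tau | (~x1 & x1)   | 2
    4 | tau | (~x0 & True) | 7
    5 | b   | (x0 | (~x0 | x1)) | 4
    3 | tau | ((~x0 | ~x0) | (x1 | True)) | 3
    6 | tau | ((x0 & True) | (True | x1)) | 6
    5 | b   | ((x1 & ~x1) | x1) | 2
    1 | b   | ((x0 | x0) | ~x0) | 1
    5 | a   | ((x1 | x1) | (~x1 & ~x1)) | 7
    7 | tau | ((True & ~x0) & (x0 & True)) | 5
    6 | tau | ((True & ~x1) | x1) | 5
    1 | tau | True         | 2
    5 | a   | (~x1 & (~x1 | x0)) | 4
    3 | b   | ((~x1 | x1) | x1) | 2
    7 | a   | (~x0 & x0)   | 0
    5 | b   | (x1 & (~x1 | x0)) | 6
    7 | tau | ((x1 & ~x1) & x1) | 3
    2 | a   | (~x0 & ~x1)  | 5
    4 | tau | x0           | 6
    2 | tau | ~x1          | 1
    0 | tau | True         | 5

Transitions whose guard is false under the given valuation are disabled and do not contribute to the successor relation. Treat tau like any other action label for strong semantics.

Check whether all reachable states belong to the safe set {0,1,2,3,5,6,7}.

Answer: INVARIANT VIOLATED at state 4

Trace:
Allowed set {0,1,2,3,5,6,7}
R = {0,1,2,4,5,6,7}
  0: ok
  1: ok
  2: ok
  4: ✗ unsafe
  5: ok
  6: ok
  7: ok
witness against invariant: tau·b → 4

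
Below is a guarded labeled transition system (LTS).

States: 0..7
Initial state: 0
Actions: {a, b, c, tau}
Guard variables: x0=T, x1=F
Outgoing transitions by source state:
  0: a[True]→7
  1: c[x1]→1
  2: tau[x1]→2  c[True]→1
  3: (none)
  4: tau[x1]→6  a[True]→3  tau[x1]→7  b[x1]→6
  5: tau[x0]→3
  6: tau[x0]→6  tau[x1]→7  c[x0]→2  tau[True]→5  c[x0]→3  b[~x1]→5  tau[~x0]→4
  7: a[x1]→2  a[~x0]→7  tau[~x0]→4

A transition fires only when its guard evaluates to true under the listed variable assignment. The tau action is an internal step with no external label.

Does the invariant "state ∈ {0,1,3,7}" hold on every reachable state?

Allowed set {0,1,3,7}
Reachable = {0,7}
  0: ok
  7: ok

Answer: INVARIANT HOLDS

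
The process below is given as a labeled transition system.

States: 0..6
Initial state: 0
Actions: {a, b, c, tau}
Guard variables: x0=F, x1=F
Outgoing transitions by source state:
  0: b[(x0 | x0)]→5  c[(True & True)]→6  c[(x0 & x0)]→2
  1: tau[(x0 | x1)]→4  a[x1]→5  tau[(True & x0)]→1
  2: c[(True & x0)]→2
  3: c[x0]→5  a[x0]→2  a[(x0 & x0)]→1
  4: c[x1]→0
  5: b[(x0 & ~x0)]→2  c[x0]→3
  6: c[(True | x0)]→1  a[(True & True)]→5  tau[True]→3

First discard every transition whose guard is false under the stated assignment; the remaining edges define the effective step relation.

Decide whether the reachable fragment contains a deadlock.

Answer: DEADLOCK at state 1

Working:
Reachable = {0,1,3,5,6}
  0: c→6  [1 exit(s)]
  1: ∅  [no exit]
  3: ∅  [no exit]
  5: ∅  [no exit]
  6: a→5  c→1  tau→3  [3 exit(s)]
Path to 1: c·c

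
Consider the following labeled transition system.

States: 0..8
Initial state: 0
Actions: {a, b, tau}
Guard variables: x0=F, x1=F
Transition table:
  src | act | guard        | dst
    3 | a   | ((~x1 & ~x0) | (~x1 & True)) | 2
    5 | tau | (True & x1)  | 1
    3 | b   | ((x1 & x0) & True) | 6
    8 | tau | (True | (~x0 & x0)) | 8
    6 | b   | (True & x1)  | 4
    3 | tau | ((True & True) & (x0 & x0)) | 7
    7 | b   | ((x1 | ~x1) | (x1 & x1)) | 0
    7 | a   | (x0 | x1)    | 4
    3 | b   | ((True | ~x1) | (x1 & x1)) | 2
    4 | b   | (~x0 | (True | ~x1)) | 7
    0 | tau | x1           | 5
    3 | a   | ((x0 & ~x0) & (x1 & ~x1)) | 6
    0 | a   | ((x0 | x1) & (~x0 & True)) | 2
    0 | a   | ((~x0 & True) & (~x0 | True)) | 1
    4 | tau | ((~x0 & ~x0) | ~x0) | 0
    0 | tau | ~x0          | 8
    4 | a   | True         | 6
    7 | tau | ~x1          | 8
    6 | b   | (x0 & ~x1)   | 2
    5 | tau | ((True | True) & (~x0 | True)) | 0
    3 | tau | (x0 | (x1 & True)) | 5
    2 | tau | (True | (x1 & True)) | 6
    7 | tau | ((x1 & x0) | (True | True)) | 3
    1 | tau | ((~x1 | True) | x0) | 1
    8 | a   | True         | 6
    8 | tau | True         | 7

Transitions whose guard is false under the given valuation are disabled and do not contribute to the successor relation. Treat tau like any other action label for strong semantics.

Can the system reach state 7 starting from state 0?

Answer: REACHABLE

Analysis:
After dropping false guards: 16 live edges.
depth 0: {0}
depth 1: {1,8}  total {0,1,8}
depth 2: {6,7}  total {0,1,6,7,8}
depth 3: {3}  total {0,1,3,6,7,8}
depth 4: {2}  total {0,1,2,3,6,7,8}
R = {0,1,2,3,6,7,8}
trace reaching 7: tau·tau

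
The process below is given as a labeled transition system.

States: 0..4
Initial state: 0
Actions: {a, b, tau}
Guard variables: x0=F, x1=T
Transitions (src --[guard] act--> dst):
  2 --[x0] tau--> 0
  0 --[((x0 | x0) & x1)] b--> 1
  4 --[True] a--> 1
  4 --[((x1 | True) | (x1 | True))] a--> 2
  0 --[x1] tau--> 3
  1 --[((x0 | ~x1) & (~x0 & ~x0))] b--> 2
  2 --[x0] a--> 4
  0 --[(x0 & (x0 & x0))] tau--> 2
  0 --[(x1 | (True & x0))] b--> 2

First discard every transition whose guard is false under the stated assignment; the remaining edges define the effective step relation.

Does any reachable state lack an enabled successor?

Answer: DEADLOCK at state 2

Working:
Reachable = {0,2,3}
  0: b→2  tau→3  [deg 2]
  2: ∅  [STUCK]
  3: ∅  [STUCK]
trace reaching 2: b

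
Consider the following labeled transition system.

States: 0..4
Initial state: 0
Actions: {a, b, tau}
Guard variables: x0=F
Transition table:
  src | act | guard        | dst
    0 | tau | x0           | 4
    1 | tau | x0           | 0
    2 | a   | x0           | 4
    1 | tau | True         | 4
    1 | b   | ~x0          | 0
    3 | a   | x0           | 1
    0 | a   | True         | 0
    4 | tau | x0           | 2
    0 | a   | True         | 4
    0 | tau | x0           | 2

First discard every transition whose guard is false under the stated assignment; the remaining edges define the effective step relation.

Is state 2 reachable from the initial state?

4 transition(s) survive guard evaluation.
Layer 0: {0}
Layer 1: {4}  total {0,4}
Reachable = {0,4}

Answer: UNREACHABLE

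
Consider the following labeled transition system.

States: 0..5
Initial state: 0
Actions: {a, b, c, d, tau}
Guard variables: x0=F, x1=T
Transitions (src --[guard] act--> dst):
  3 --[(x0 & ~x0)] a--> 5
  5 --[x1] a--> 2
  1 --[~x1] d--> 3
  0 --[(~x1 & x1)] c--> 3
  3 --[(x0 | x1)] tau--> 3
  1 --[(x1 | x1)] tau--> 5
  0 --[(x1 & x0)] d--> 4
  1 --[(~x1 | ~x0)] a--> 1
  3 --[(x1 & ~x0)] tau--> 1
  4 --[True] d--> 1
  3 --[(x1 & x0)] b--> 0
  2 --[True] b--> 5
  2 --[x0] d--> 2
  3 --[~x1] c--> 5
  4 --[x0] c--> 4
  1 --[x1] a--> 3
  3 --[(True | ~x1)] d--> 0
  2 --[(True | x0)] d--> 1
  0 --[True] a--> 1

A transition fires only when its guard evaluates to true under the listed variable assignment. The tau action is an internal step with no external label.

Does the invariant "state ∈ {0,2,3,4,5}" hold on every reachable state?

Answer: INVARIANT VIOLATED at state 1

Trace:
Safe = {0,2,3,4,5}
Reach set: {0,1,2,3,5}
  0: safe
  1: VIOLATES
  2: safe
  3: safe
  5: safe
witness against invariant: a → 1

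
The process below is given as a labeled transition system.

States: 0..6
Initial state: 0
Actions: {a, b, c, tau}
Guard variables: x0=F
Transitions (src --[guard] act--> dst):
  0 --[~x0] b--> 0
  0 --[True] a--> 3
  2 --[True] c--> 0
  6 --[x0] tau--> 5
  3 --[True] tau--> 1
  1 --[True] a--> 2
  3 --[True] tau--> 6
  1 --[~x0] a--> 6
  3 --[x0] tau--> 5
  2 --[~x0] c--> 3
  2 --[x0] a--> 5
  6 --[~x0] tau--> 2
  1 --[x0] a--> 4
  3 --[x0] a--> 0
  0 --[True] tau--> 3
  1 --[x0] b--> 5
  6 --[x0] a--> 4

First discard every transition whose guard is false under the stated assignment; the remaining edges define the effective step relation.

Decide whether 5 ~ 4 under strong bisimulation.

Answer: BISIMILAR

Working:
Refine partition for ~:
  P[0] = {{0,1,2,3,4,5,6}}
  P[1] = {{0},{1},{2},{3,6},{4,5}}
  P[2] = {{0},{1},{2},{3},{4,5},{6}}
6 equivalence class(es) (converged in 3)
class of 5: {4,5}; class of 4: {4,5}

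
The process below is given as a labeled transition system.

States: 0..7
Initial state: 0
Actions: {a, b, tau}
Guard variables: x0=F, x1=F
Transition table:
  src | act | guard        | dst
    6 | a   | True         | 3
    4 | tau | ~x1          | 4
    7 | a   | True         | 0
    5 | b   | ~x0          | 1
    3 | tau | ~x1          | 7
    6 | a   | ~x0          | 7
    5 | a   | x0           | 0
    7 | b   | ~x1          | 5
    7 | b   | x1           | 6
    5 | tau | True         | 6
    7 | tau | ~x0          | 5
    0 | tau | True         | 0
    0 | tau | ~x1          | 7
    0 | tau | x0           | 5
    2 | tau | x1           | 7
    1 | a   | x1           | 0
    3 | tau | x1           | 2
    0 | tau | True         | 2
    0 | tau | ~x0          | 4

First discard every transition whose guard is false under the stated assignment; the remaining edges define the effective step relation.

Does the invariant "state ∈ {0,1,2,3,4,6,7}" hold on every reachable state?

Answer: INVARIANT VIOLATED at state 5

Analysis:
Allowed set {0,1,2,3,4,6,7}
R = {0,1,2,3,4,5,6,7}
  0: ✓
  1: ✓
  2: ✓
  3: ✓
  4: ✓
  5: outside
  6: ✓
  7: ✓
reach 5 via tau·b — violates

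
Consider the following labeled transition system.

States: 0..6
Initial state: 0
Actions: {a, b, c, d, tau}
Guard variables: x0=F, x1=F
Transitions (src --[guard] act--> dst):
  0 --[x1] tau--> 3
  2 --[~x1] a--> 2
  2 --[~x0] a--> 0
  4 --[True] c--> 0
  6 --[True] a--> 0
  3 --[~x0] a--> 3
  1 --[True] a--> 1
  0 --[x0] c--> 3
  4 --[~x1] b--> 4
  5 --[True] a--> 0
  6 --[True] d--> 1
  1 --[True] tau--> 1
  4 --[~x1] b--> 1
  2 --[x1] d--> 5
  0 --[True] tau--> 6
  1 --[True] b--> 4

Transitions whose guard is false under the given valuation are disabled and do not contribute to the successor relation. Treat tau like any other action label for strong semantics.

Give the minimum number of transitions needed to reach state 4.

Layered search for 4:
  L0 = {0}
  L1 = {6}
  L2 = {1}
  L3 = {4}
depth(4)=3, e.g. tau·d·b

Answer: 3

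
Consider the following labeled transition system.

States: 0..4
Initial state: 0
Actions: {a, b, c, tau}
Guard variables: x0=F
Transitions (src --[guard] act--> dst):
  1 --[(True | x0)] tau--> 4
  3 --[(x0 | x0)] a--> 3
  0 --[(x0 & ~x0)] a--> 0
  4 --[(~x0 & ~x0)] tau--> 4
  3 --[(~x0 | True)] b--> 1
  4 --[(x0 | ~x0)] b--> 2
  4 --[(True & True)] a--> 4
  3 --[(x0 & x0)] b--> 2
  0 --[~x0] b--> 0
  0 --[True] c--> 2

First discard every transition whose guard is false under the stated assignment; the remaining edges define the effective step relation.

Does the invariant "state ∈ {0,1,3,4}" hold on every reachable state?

Inv-set: {0,1,3,4}
R = {0,2}
  0: ✓
  2: outside
witness against invariant: c → 2

Answer: INVARIANT VIOLATED at state 2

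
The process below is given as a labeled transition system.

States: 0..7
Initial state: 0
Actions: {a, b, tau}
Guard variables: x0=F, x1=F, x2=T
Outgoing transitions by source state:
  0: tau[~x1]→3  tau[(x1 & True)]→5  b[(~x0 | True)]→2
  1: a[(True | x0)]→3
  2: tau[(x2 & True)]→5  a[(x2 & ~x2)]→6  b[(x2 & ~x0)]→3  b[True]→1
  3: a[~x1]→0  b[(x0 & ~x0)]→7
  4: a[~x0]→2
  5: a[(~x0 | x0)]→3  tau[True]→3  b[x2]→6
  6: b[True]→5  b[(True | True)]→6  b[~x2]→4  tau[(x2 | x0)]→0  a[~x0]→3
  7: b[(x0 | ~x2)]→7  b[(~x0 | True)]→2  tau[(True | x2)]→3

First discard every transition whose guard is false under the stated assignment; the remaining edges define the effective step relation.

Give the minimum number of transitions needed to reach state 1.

BFS to 1:
  Layer 0: {0}
  Layer 1: {2,3}
  Layer 2: {1,5}
first hit 1 at d=2 via b·b

Answer: 2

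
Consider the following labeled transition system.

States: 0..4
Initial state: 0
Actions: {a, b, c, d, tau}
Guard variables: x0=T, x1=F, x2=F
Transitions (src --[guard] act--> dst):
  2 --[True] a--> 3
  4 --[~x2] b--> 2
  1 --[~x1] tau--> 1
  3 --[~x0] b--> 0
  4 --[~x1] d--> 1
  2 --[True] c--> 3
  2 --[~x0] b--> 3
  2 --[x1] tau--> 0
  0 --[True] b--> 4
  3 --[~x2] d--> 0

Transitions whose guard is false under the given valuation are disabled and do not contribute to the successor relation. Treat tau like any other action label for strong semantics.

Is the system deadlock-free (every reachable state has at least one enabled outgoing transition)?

Reach set: {0,1,2,3,4}
  0: b→4  [deg 1]
  1: tau→1  [deg 1]
  2: a→3  c→3  [deg 2]
  3: d→0  [deg 1]
  4: b→2  d→1  [deg 2]

Answer: DEADLOCK-FREE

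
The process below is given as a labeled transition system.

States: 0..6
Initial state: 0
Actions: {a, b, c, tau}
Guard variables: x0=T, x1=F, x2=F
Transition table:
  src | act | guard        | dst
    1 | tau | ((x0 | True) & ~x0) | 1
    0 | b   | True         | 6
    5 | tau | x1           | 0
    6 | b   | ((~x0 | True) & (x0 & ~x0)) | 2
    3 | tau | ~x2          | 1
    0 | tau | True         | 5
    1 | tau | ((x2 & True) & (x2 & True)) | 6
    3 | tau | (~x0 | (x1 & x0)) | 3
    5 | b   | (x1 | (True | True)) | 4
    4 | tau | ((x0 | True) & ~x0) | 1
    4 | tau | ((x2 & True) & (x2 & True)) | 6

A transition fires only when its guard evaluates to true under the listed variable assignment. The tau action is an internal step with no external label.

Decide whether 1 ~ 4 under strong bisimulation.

Refine partition for ~:
  round 0: {{0,1,2,3,4,5,6}}
  round 1: {{0},{1,2,4,6},{3},{5}}
stable after 2 split(s): 4 block(s)
class of 1: {1,2,4,6}; class of 4: {1,2,4,6}

Answer: BISIMILAR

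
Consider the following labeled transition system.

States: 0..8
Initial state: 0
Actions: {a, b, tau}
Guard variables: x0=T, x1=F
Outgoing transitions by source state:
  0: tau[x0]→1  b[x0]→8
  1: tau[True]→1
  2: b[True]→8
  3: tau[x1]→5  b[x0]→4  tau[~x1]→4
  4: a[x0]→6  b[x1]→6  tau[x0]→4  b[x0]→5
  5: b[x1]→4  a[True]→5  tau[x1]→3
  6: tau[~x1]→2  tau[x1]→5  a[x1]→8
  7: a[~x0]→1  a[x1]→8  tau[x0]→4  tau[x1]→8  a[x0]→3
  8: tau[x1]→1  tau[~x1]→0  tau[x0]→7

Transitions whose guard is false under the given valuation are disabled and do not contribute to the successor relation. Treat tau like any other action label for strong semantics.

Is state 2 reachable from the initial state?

Guard filter leaves 15 enabled edge(s).
depth 0: {0}
depth 1: {1,8}  total {0,1,8}
depth 2: {7}  total {0,1,7,8}
depth 3: {3,4}  total {0,1,3,4,7,8}
depth 4: {5,6}  total {0,1,3,4,5,6,7,8}
depth 5: {2}  total {0,1,2,3,4,5,6,7,8}
Reach set: {0,1,2,3,4,5,6,7,8}
Path to 2: b·tau·tau·a·tau

Answer: REACHABLE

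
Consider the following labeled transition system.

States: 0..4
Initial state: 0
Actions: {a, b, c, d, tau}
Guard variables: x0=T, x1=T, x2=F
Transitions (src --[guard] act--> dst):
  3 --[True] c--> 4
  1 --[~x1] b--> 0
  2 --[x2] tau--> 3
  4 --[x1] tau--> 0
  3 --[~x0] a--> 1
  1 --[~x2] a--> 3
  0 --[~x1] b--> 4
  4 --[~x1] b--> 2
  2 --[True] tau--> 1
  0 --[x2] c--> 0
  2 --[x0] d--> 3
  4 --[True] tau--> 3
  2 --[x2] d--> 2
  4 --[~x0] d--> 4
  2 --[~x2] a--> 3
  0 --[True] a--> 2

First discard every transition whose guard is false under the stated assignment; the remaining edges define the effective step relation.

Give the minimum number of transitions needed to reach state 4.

Answer: 3

Analysis:
Breadth-first toward 4:
  Layer 0: {0}
  Layer 1: {2}
  Layer 2: {1,3}
  Layer 3: {4}
4 enters at depth 3; path a·a·c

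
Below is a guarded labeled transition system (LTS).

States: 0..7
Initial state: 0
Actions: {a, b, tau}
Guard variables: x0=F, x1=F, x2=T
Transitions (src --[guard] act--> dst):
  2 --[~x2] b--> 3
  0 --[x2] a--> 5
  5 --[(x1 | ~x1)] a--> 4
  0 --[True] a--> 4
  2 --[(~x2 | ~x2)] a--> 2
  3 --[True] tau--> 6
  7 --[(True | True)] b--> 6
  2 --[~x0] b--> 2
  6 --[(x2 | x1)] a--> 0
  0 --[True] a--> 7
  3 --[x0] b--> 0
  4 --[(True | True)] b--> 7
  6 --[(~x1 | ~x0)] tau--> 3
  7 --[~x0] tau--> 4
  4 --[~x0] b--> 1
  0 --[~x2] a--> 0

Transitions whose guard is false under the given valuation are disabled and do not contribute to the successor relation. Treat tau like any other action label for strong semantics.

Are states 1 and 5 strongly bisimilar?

Answer: NOT BISIMILAR

Analysis:
Compute ~ classes (split until stable):
  round 0: {{0,1,2,3,4,5,6,7}}
  round 1: {{0,5},{1},{2,4},{3},{6},{7}}
  round 2: {{0},{1},{2},{3},{4},{5},{6},{7}}
8 equivalence class(es) (converged in 3)
class of 1: {1}; class of 5: {5}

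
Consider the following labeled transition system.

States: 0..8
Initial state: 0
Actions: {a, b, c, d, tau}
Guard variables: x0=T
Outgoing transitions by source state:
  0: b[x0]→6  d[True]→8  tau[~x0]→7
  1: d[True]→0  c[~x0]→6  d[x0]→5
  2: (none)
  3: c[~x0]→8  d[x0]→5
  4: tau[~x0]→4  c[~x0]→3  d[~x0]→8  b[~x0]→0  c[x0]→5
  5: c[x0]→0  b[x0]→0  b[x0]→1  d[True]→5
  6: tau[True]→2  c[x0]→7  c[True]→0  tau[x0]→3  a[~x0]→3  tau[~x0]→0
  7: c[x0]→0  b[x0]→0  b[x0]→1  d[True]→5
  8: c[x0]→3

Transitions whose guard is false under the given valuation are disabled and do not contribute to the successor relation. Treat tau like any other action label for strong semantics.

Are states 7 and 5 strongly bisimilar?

Answer: BISIMILAR

Working:
Bisimulation quotient by refinement:
  P[0] = {{0,1,2,3,4,5,6,7,8}}
  P[1] = {{0},{1,3},{2},{4,8},{5,7},{6}}
  P[2] = {{0},{1},{2},{3},{4},{5,7},{6},{8}}
Fixed point at round 3; 8 class(es).
class of 7: {5,7}; class of 5: {5,7}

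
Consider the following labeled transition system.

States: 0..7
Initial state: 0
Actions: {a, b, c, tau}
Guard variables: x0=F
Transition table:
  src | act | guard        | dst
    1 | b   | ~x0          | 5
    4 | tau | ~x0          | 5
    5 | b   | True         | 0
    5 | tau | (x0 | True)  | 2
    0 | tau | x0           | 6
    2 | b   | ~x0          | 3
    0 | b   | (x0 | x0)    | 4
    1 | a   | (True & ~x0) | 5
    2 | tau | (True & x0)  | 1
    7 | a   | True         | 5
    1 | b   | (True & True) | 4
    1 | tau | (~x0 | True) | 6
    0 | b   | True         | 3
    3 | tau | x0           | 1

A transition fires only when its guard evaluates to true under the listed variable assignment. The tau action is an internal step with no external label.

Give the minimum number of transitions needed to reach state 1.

Answer: UNREACHABLE

Working:
Layered search for 1:
  L0 = {0}
  L1 = {3}
1 never appears.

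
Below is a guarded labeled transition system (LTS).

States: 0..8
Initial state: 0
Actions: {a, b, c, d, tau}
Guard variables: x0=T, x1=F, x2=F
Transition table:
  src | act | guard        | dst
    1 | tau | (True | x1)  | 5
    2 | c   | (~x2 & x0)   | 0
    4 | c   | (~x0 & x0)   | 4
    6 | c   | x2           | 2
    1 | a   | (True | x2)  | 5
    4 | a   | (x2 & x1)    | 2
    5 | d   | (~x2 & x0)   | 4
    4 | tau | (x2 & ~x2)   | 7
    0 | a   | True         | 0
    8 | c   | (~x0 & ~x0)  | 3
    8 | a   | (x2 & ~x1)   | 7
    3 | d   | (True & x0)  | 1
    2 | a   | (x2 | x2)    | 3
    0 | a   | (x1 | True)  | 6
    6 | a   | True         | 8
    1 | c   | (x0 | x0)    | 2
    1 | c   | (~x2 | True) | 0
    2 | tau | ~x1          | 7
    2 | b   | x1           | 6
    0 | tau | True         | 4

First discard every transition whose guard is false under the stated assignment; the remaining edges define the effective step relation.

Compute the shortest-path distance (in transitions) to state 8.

Answer: 2

Analysis:
Breadth-first toward 8:
  depth 0: {0}
  depth 1: {4,6}
  depth 2: {8}
depth(8)=2, e.g. a·a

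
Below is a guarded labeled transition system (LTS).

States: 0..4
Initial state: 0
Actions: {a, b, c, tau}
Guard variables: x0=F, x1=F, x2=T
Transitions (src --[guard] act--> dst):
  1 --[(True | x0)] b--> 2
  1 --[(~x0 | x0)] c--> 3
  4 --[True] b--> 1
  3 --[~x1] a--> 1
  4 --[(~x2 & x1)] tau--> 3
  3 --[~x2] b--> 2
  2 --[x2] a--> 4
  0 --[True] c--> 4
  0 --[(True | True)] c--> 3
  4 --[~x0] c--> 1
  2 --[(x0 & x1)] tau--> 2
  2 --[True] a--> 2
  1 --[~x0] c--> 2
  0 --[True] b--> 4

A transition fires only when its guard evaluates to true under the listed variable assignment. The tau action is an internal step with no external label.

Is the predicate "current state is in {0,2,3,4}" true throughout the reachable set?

Safe = {0,2,3,4}
Reach set: {0,1,2,3,4}
  0: ✓
  1: ✗ unsafe
  2: ✓
  3: ✓
  4: ✓
reach 1 via c·a — violates

Answer: INVARIANT VIOLATED at state 1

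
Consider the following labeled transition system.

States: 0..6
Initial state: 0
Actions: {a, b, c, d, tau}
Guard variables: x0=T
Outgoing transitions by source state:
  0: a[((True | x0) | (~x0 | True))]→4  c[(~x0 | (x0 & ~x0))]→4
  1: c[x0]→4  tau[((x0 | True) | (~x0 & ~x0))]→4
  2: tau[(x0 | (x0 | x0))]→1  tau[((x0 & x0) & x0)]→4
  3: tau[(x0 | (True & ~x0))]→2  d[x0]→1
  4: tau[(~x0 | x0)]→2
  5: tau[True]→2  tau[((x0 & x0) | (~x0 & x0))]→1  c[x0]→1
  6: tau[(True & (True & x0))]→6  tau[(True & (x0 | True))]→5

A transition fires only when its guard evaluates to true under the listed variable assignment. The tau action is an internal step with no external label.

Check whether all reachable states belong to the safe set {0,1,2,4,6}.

Answer: INVARIANT HOLDS

Working:
Safe = {0,1,2,4,6}
Reachable = {0,1,2,4}
  0: ok
  1: ok
  2: ok
  4: ok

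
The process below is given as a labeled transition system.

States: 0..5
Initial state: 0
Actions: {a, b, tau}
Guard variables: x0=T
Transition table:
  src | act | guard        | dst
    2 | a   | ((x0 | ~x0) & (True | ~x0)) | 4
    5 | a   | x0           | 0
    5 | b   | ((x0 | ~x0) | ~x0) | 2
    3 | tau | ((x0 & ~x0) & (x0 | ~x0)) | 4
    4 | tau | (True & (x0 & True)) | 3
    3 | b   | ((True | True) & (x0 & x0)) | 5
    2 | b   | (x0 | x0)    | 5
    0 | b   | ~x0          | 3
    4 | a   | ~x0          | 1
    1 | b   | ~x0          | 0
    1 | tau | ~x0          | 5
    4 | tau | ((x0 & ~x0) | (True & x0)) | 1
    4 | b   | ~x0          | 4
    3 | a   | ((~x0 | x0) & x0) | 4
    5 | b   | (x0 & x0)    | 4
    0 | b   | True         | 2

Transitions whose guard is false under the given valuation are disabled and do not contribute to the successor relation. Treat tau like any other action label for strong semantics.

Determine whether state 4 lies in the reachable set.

10 transition(s) survive guard evaluation.
L0 = {0}
L1 = {2}  total {0,2}
L2 = {4,5}  total {0,2,4,5}
L3 = {1,3}  total {0,1,2,3,4,5}
R = {0,1,2,3,4,5}
Path to 4: b·a

Answer: REACHABLE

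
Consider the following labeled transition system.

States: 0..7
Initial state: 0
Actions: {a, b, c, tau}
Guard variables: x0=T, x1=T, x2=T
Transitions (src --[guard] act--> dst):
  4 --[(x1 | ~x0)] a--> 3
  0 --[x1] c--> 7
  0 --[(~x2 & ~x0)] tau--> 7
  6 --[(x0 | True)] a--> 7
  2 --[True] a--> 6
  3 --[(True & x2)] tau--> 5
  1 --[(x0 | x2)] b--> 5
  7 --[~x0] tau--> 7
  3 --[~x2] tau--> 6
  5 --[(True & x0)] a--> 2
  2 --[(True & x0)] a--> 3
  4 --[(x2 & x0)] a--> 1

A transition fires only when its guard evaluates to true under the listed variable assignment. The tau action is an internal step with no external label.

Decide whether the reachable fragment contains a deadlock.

Answer: DEADLOCK at state 7

Trace:
Reachable = {0,7}
  0: c→7  [deg 1]
  7: ∅  [STUCK]
trace reaching 7: c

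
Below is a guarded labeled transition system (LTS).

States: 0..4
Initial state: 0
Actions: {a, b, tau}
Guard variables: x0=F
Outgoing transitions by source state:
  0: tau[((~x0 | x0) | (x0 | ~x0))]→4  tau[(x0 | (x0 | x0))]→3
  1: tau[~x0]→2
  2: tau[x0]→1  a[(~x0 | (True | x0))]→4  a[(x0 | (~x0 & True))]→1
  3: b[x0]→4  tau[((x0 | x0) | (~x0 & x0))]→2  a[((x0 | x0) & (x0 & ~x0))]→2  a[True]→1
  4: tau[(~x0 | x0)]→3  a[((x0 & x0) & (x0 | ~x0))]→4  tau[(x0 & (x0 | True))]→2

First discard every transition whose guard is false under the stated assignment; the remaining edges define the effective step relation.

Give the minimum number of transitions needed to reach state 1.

Answer: 3

Working:
BFS to 1:
  depth 0: {0}
  depth 1: {4}
  depth 2: {3}
  depth 3: {1}
depth(1)=3, e.g. tau·tau·a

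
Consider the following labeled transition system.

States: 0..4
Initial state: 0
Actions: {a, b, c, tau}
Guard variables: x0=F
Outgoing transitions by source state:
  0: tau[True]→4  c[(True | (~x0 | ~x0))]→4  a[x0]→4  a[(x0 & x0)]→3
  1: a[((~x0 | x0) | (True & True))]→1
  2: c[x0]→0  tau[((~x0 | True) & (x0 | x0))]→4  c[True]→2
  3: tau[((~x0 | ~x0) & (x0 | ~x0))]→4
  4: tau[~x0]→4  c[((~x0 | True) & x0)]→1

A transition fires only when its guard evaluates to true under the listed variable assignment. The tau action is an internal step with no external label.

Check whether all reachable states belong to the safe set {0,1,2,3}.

Answer: INVARIANT VIOLATED at state 4

Analysis:
Safe = {0,1,2,3}
R = {0,4}
  0: safe
  4: ✗ unsafe
reach 4 via tau — violates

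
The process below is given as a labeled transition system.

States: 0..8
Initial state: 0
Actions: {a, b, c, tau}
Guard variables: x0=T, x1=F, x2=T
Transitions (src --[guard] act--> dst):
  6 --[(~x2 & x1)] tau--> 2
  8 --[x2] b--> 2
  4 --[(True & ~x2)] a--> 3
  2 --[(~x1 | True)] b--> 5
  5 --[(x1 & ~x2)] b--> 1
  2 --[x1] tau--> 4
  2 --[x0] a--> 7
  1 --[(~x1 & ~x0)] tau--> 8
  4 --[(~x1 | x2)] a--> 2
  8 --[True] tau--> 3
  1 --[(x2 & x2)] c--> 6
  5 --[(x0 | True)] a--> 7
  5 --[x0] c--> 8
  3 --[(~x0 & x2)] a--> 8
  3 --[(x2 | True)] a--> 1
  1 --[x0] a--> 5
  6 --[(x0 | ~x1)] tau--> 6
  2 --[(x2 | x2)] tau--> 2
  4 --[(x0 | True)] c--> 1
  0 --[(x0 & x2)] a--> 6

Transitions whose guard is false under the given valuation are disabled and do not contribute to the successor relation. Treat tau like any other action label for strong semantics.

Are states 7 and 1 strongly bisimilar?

Answer: NOT BISIMILAR

Trace:
Compute ~ classes (split until stable):
  P[0] = {{0,1,2,3,4,5,6,7,8}}
  P[1] = {{0,3},{1,4,5},{2},{6},{7},{8}}
  P[2] = {{0},{1},{2},{3},{4},{5},{6},{7},{8}}
stable after 3 split(s): 9 block(s)
7∈{7}, 1∈{1}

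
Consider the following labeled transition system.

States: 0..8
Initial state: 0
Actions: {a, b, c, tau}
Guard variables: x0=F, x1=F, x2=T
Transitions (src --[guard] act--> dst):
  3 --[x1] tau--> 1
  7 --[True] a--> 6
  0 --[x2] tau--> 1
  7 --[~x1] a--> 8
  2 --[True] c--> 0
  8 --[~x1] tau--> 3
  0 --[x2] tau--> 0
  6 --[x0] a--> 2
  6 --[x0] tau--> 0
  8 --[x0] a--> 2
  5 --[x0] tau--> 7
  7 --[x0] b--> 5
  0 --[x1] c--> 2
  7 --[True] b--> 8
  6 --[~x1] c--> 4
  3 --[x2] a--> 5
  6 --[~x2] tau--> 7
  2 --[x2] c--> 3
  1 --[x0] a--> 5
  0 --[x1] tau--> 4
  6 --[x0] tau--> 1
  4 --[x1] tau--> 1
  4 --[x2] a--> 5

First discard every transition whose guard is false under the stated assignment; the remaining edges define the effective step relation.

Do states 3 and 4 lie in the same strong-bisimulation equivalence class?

Compute ~ classes (split until stable):
  π0 = {{0,1,2,3,4,5,6,7,8}}
  π1 = {{0,8},{1,5},{2,6},{3,4},{7}}
  π2 = {{0},{1,5},{2},{3,4},{6},{7},{8}}
Fixed point at round 3; 7 class(es).
3∈{3,4}, 4∈{3,4}

Answer: BISIMILAR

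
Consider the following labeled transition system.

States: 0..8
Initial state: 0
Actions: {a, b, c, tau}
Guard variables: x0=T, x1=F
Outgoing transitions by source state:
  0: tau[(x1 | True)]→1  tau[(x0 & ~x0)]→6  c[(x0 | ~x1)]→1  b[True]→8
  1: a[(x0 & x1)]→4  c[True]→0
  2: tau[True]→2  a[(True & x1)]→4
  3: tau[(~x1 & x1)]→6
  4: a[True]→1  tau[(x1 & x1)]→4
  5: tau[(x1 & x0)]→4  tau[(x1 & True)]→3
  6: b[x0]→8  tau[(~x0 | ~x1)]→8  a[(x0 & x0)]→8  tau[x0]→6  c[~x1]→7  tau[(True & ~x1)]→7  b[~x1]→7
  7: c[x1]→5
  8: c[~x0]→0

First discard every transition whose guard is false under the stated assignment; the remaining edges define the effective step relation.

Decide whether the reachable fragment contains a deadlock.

R = {0,1,8}
  0: b→8  c→1  tau→1  [deg 3]
  1: c→0  [deg 1]
  8: ∅  [no exit]
witness 8: b

Answer: DEADLOCK at state 8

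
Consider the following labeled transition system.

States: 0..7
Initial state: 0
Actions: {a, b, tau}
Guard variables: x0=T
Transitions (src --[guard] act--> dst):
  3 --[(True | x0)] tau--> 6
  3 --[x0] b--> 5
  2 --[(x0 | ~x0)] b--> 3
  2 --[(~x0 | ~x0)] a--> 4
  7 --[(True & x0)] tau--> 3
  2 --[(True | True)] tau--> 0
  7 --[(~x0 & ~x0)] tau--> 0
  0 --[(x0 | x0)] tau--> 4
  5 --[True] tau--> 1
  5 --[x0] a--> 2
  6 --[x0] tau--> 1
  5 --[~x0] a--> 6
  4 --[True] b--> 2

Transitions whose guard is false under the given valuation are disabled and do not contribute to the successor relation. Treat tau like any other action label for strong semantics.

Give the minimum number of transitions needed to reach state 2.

Answer: 2

Trace:
Breadth-first toward 2:
  L0 = {0}
  L1 = {4}
  L2 = {2}
first hit 2 at d=2 via tau·b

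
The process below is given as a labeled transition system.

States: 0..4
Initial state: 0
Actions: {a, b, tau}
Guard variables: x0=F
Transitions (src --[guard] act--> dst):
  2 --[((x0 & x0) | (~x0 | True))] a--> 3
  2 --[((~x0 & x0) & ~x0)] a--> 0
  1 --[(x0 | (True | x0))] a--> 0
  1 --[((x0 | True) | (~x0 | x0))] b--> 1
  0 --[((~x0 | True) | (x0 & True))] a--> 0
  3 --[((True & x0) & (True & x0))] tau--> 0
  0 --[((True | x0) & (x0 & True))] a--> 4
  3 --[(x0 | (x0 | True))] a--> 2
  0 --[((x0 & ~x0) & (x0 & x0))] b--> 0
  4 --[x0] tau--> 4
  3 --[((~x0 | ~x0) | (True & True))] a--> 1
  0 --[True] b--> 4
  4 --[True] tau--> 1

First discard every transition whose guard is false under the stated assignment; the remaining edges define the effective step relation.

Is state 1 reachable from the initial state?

Answer: REACHABLE

Working:
After dropping false guards: 8 live edges.
depth 0: {0}
depth 1: {4}  cumulative {0,4}
depth 2: {1}  cumulative {0,1,4}
Reachable = {0,1,4}
Path to 1: b·tau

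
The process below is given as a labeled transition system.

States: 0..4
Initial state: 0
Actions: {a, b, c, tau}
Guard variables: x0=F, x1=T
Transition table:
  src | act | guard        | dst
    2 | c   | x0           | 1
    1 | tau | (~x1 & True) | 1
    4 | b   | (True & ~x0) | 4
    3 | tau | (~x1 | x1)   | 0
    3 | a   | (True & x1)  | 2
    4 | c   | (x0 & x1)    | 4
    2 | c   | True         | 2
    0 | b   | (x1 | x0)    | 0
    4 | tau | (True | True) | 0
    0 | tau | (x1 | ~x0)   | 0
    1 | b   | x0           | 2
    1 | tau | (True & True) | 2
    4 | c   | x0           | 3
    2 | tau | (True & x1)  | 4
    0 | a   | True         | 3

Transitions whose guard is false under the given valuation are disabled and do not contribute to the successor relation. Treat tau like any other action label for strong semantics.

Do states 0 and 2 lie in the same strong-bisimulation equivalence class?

Compute ~ classes (split until stable):
  π0 = {{0,1,2,3,4}}
  π1 = {{0},{1},{2},{3},{4}}
Fixed point at round 2; 5 class(es).
[0]={0}  [2]={2}

Answer: NOT BISIMILAR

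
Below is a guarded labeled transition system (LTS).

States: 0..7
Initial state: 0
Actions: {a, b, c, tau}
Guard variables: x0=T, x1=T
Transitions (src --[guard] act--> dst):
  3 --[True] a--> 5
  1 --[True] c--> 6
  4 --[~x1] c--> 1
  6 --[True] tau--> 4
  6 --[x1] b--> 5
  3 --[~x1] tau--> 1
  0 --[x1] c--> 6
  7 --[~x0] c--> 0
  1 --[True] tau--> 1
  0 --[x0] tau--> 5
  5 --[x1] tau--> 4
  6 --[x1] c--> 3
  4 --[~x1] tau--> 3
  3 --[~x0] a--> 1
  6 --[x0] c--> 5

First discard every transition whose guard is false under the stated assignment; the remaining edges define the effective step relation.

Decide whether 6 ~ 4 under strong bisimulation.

Bisimulation quotient by refinement:
  P[0] = {{0,1,2,3,4,5,6,7}}
  P[1] = {{0,1},{2,4,7},{3},{5},{6}}
  P[2] = {{0},{1},{2,4,7},{3},{5},{6}}
stable after 3 split(s): 6 block(s)
6∈{6}, 4∈{2,4,7}

Answer: NOT BISIMILAR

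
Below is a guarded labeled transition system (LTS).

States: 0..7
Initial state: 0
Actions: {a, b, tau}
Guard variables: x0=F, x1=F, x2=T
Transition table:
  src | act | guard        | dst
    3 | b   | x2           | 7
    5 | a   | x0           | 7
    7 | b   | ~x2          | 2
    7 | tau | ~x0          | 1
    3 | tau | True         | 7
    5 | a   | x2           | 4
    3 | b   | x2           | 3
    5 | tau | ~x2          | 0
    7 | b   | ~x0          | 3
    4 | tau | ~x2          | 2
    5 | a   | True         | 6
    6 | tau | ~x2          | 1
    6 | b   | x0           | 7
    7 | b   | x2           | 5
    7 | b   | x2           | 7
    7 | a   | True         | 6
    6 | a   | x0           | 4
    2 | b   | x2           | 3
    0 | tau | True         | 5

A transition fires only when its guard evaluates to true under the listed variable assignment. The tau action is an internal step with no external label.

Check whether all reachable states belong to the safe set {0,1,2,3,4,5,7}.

Inv-set: {0,1,2,3,4,5,7}
Reach set: {0,4,5,6}
  0: ok
  4: ok
  5: ok
  6: VIOLATES
reach 6 via tau·a — violates

Answer: INVARIANT VIOLATED at state 6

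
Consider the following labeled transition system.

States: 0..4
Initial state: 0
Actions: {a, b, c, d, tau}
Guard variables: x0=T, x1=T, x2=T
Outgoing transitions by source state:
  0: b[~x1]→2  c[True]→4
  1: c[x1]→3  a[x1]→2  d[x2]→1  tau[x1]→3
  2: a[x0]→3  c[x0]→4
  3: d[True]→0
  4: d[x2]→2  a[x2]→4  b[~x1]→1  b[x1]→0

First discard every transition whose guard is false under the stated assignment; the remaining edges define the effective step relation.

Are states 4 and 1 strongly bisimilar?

Answer: NOT BISIMILAR

Working:
Bisimulation quotient by refinement:
  P[0] = {{0,1,2,3,4}}
  P[1] = {{0},{1},{2},{3},{4}}
5 equivalence class(es) (converged in 2)
[4]={4}  [1]={1}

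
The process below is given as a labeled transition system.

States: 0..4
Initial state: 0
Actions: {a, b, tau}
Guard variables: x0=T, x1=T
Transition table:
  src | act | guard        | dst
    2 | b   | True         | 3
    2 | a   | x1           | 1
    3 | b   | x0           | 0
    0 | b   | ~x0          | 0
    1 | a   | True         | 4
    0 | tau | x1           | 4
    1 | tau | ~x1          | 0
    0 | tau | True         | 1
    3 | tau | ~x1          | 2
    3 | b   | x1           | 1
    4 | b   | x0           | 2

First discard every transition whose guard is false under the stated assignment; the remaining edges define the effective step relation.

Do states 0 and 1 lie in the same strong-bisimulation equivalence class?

Refine partition for ~:
  P[0] = {{0,1,2,3,4}}
  P[1] = {{0},{1},{2},{3,4}}
  P[2] = {{0},{1},{2},{3},{4}}
stable after 3 split(s): 5 block(s)
class of 0: {0}; class of 1: {1}

Answer: NOT BISIMILAR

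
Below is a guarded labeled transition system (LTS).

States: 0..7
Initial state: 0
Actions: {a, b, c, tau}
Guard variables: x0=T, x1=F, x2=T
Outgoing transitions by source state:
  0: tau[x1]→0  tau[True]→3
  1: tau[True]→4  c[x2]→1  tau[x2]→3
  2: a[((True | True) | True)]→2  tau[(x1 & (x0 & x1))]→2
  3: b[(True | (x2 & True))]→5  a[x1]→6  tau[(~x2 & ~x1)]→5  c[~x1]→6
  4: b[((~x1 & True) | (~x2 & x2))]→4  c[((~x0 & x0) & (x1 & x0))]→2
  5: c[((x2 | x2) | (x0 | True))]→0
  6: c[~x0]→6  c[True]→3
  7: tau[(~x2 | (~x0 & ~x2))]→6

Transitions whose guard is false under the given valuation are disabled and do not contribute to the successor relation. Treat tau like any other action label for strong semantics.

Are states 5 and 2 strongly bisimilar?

Bisimulation quotient by refinement:
  round 0: {{0,1,2,3,4,5,6,7}}
  round 1: {{0},{1},{2},{3},{4},{5,6},{7}}
  round 2: {{0},{1},{2},{3},{4},{5},{6},{7}}
8 equivalence class(es) (converged in 3)
5∈{5}, 2∈{2}

Answer: NOT BISIMILAR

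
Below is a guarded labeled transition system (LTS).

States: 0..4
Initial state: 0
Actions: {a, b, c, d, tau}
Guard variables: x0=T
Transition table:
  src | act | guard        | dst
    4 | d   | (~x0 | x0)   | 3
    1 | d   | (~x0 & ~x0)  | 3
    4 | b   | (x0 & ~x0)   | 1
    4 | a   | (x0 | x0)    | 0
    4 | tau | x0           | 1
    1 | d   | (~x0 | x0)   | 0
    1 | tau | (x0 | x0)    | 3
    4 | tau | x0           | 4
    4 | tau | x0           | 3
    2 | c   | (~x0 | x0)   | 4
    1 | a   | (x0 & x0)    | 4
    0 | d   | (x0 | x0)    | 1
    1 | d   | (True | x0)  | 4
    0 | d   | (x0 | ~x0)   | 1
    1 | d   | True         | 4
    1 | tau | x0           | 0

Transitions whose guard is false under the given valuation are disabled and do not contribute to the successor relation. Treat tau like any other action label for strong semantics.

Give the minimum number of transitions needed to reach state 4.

Layered search for 4:
  L0 = {0}
  L1 = {1}
  L2 = {3,4}
4 enters at depth 2; path d·a

Answer: 2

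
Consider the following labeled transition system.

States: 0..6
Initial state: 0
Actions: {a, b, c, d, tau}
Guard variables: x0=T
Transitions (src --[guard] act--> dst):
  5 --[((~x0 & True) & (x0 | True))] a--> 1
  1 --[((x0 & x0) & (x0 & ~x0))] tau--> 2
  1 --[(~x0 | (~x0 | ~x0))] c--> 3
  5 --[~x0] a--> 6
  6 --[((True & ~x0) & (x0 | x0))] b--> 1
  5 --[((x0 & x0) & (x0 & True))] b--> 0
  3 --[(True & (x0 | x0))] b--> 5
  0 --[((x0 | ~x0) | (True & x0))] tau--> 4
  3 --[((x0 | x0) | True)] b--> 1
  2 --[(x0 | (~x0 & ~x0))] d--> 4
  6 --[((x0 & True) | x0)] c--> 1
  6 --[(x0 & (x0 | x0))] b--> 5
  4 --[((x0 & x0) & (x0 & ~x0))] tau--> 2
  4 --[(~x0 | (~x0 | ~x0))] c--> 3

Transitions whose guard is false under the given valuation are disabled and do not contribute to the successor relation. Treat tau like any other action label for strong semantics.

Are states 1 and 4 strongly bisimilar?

Refine partition for ~:
  round 0: {{0,1,2,3,4,5,6}}
  round 1: {{0},{1,4},{2},{3,5},{6}}
  round 2: {{0},{1,4},{2},{3},{5},{6}}
Fixed point at round 3; 6 class(es).
1∈{1,4}, 4∈{1,4}

Answer: BISIMILAR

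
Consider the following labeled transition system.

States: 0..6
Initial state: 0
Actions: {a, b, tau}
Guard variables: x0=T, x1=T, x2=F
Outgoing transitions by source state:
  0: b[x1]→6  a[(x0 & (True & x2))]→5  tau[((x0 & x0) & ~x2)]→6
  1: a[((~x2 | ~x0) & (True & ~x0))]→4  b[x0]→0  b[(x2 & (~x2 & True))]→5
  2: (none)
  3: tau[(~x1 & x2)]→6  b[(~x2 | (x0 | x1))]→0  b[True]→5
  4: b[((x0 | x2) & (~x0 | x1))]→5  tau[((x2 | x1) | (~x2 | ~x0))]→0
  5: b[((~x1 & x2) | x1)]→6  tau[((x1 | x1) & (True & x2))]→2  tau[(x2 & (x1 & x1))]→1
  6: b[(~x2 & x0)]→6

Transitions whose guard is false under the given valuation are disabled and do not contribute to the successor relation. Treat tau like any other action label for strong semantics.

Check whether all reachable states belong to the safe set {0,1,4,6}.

Inv-set: {0,1,4,6}
Reachable = {0,6}
  0: safe
  6: safe

Answer: INVARIANT HOLDS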